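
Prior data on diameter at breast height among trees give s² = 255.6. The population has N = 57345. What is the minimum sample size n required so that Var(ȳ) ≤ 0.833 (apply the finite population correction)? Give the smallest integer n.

Without fpc, n₀ = s²/D = 255.6/0.833 = 306.8427.
With fpc, (1 − n/N)·s²/n ≤ D requires n ≥ n₀/(1 + n₀/N) = 306.8427/(1 + 306.8427/57345) = 305.2096.
Rounding up, n = 306.

306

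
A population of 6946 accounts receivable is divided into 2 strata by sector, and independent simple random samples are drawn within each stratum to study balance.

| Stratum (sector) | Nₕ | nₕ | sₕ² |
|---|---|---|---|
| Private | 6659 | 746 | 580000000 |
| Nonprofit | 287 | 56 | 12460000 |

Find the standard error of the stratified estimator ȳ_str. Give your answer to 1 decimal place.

Var(ȳ_str) = Σₕ Wₕ²(1 − fₕ)sₕ²/nₕ with Wₕ = Nₕ/N, N = 6946.
Private: Wₕ = 0.95868126; term = 0.95868126²·(1 − 0.11202883)·580000000/746 = 634507.12.
Nonprofit: Wₕ = 0.04131874; term = 0.04131874²·(1 − 0.19512195)·12460000/56 = 305.74146.
Sum = 634812.86.
SE = √(634812.86) = 796.8.

796.8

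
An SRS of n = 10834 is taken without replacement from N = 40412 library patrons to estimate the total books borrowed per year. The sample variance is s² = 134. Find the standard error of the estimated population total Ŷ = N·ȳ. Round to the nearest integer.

3845

Var(Ŷ) = N²·Var(ȳ) = N²·(1 − n/N)·s²/n.
f = 10834/40412 = 0.26808869; Var(ȳ) = 0.73191131·134/10834 = 0.0090526229.
Var(Ŷ) = 40412² · 0.0090526229 = 1.4784108 × 10^7.
SE(Ŷ) = √(1.4784108 × 10^7) = 3845.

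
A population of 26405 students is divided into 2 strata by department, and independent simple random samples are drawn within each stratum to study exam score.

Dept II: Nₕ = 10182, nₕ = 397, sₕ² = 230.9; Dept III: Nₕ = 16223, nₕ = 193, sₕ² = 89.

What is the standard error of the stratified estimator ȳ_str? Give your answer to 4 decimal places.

0.5051

Var(ȳ_str) = Σₕ Wₕ²(1 − fₕ)sₕ²/nₕ with Wₕ = Nₕ/N, N = 26405.
Dept II: Wₕ = 0.38560879; term = 0.38560879²·(1 − 0.03899038)·230.9/397 = 0.08311033.
Dept III: Wₕ = 0.61439121; term = 0.61439121²·(1 − 0.01189669)·89/193 = 0.17199865.
Sum = 0.25510898.
SE = √(0.25510898) = 0.5051.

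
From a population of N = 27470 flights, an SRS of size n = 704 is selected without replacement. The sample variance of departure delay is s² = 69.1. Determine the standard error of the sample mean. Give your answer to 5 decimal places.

0.30925

Under SRS without replacement, Var(ȳ) = (1 − f)·s²/n with f = n/N = 704/27470 = 0.02562796.
Var(ȳ) = (1 − 0.02562796)·69.1/704 = 0.97437204·0.098153409 = 0.095637938.
SE(ȳ) = √(0.095637938) = 0.30925.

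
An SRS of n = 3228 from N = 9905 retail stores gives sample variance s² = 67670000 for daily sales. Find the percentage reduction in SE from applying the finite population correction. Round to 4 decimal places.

f = n/N = 3228/9905 = 0.32589601.
SE_no-fpc = √(s²/n) = 144.78759; SE_fpc = √((1−f)s²/n) = 118.87616.
Ratio = √(1−f) = 0.82103836. Reduction = 100·(1 − 0.82103836) = 17.8962%.

17.8962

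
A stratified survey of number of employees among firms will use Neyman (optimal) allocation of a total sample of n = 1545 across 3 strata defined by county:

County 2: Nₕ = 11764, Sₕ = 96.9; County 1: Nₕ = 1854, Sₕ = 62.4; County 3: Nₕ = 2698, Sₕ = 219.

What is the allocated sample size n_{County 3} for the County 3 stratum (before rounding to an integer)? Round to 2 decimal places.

494.39

Neyman allocation: nₕ = n·NₕSₕ / Σⱼ NⱼSⱼ.
Σ NⱼSⱼ = 11764·96.9 + 1854·62.4 + 2698·219 = 1.8464832 × 10^6.
n_{County 3} = 1545·2698·219 / (1.8464832 × 10^6) = 494.39.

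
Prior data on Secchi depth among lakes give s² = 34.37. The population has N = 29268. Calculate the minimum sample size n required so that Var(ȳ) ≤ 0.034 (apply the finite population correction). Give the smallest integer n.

Without fpc, n₀ = s²/D = 34.37/0.034 = 1010.8824.
With fpc, (1 − n/N)·s²/n ≤ D requires n ≥ n₀/(1 + n₀/N) = 1010.8824/(1 + 1010.8824/29268) = 977.1334.
Rounding up, n = 978.

978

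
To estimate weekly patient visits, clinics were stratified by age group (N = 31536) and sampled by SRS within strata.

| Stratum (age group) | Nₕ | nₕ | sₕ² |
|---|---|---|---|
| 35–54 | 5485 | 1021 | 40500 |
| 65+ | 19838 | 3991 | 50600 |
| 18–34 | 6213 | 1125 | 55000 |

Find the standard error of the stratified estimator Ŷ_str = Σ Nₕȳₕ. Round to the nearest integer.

Var(Ŷ_str) = Σₕ Nₕ²(1 − fₕ)sₕ²/nₕ.
35–54: 5485²·(1 − 1021/5485)·40500/1021 = 9.7124791 × 10^8.
65+: 19838²·(1 − 3991/19838)·50600/3991 = 3.9857838 × 10^9.
18–34: 6213²·(1 − 1125/6213)·55000/1125 = 1.545463 × 10^9.
Sum = 6.5024947 × 10^9.
SE = √(6.5024947 × 10^9) = 80638.

80638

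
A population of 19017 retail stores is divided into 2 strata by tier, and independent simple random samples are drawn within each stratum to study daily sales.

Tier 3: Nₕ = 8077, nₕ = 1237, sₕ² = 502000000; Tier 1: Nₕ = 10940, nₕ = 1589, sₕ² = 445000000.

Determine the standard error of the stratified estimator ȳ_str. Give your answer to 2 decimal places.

375.78

Var(ȳ_str) = Σₕ Wₕ²(1 − fₕ)sₕ²/nₕ with Wₕ = Nₕ/N, N = 19017.
Tier 3: Wₕ = 0.42472525; term = 0.42472525²·(1 − 0.15315092)·502000000/1237 = 61994.932.
Tier 1: Wₕ = 0.57527475; term = 0.57527475²·(1 − 0.14524680)·445000000/1589 = 79218.658.
Sum = 141213.59.
SE = √(141213.59) = 375.78.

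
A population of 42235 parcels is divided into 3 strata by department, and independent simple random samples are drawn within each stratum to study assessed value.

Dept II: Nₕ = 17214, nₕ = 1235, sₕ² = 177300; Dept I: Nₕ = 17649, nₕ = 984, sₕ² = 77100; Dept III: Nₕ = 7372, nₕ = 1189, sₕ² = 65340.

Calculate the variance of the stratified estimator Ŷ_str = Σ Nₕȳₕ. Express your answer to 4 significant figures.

6.504 × 10^10

Var(Ŷ_str) = Σₕ Nₕ²(1 − fₕ)sₕ²/nₕ.
Dept II: 17214²·(1 − 1235/17214)·177300/1235 = 3.9488731 × 10^10.
Dept I: 17649²·(1 − 984/17649)·77100/984 = 2.3045424 × 10^10.
Dept III: 7372²·(1 − 1189/7372)·65340/1189 = 2.5048507 × 10^9.
Sum = 6.5039006 × 10^10.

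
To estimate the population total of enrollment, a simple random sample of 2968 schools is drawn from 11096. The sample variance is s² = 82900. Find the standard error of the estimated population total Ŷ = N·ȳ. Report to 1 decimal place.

Var(Ŷ) = N²·Var(ȳ) = N²·(1 − n/N)·s²/n.
f = 2968/11096 = 0.26748378; Var(ȳ) = 0.73251622·82900/2968 = 20.460106.
Var(Ŷ) = 11096² · 20.460106 = 2.5190731 × 10^9.
SE(Ŷ) = √(2.5190731 × 10^9) = 50190.4.

50190.4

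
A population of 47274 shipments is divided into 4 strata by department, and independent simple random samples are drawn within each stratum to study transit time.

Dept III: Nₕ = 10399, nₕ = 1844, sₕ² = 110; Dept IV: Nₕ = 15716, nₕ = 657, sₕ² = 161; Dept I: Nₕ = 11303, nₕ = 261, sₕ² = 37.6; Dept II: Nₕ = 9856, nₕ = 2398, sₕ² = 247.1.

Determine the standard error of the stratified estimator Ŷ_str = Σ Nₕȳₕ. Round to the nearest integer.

9426

Var(Ŷ_str) = Σₕ Nₕ²(1 − fₕ)sₕ²/nₕ.
Dept III: 10399²·(1 − 1844/10399)·110/1844 = 5.30693 × 10^6.
Dept IV: 15716²·(1 − 657/15716)·161/657 = 5.7996083 × 10^7.
Dept I: 11303²·(1 − 261/11303)·37.6/261 = 1.7979964 × 10^7.
Dept II: 9856²·(1 − 2398/9856)·247.1/2398 = 7.5743722 × 10^6.
Sum = 8.8857349 × 10^7.
SE = √(8.8857349 × 10^7) = 9426.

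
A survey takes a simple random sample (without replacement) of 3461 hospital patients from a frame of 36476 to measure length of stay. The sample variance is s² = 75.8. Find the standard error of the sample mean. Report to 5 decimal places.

Under SRS without replacement, Var(ȳ) = (1 − f)·s²/n with f = n/N = 3461/36476 = 0.09488431.
Var(ȳ) = (1 − 0.09488431)·75.8/3461 = 0.90511569·0.021901185 = 0.019823106.
SE(ȳ) = √(0.019823106) = 0.14079.

0.14079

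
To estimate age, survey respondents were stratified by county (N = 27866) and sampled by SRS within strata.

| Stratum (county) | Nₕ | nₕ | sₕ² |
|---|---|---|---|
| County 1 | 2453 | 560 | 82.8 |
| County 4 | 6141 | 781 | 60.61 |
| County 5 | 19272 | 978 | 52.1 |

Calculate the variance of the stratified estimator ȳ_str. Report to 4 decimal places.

0.0284

Var(ȳ_str) = Σₕ Wₕ²(1 − fₕ)sₕ²/nₕ with Wₕ = Nₕ/N, N = 27866.
County 1: Wₕ = 0.08802842; term = 0.08802842²·(1 − 0.22829189)·82.8/560 = 8.8418106 × 10^-4.
County 4: Wₕ = 0.22037609; term = 0.22037609²·(1 − 0.12717798)·60.61/781 = 0.0032896362.
County 5: Wₕ = 0.69159549; term = 0.69159549²·(1 − 0.05074720)·52.1/978 = 0.02418717.
Sum = 0.028360987.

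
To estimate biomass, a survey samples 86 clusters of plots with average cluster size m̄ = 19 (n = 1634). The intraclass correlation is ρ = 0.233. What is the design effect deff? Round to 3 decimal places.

deff = 1 + (19 − 1)·0.233 = 1 + 4.194 = 5.194.

5.194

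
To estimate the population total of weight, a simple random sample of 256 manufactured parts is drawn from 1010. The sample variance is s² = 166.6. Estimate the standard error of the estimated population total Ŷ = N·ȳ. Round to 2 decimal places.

703.99

Var(Ŷ) = N²·Var(ȳ) = N²·(1 − n/N)·s²/n.
f = 256/1010 = 0.25346535; Var(ȳ) = 0.74653465·166.6/256 = 0.48583075.
Var(Ŷ) = 1010² · 0.48583075 = 495595.95.
SE(Ŷ) = √(495595.95) = 703.99.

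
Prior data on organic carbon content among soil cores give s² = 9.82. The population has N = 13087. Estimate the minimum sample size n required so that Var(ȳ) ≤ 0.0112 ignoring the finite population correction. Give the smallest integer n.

877

Without fpc, n₀ = s²/D = 9.82/0.0112 = 876.7857.
Rounding up, n = 877.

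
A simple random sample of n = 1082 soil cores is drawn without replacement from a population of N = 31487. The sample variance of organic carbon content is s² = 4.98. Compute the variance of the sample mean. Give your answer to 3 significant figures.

Under SRS without replacement, Var(ȳ) = (1 − f)·s²/n with f = n/N = 1082/31487 = 0.03436339.
Var(ȳ) = (1 − 0.03436339)·4.98/1082 = 0.96563661·0.0046025878 = 0.0044444273.

0.00444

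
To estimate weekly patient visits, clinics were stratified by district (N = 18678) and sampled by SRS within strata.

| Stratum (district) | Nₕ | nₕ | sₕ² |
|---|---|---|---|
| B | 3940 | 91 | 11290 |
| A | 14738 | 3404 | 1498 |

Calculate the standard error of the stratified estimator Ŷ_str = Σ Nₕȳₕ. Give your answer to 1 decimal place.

44215.1

Var(Ŷ_str) = Σₕ Nₕ²(1 − fₕ)sₕ²/nₕ.
B: 3940²·(1 − 91/3940)·11290/91 = 1.8814673 × 10^9.
A: 14738²·(1 − 3404/14738)·1498/3404 = 7.3509594 × 10^7.
Sum = 1.9549769 × 10^9.
SE = √(1.9549769 × 10^9) = 44215.1.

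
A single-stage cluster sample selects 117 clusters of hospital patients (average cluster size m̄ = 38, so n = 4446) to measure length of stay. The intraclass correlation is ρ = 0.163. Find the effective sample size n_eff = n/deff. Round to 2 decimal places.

632.34

deff = 1 + (38 − 1)·0.163 = 1 + 6.031 = 7.031.
n_eff = 4446 / 7.031 = 632.34.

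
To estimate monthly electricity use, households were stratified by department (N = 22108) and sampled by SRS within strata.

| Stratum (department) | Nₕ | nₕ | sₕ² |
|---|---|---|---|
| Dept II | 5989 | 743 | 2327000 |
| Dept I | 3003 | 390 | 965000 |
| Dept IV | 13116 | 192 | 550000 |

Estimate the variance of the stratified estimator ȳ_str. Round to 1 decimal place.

Var(ȳ_str) = Σₕ Wₕ²(1 − fₕ)sₕ²/nₕ with Wₕ = Nₕ/N, N = 22108.
Dept II: Wₕ = 0.27089741; term = 0.27089741²·(1 − 0.12406078)·2327000/743 = 201.32201.
Dept I: Wₕ = 0.13583318; term = 0.13583318²·(1 − 0.12987013)·965000/390 = 39.724509.
Dept IV: Wₕ = 0.59326940; term = 0.59326940²·(1 − 0.01463861)·550000/192 = 993.48407.
Sum = 1234.5306.

1234.5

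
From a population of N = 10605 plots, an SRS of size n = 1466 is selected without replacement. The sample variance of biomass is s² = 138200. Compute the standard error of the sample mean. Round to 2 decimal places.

9.01

Under SRS without replacement, Var(ȳ) = (1 − f)·s²/n with f = n/N = 1466/10605 = 0.13823668.
Var(ȳ) = (1 − 0.13823668)·138200/1466 = 0.86176332·94.270123 = 81.238534.
SE(ȳ) = √(81.238534) = 9.01.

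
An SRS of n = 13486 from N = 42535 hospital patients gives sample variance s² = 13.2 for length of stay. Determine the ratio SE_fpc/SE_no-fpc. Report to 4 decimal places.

f = n/N = 13486/42535 = 0.31705654.
SE_no-fpc = √(s²/n) = 0.031285665; SE_fpc = √((1−f)s²/n) = 0.025854596.
Ratio = √(1−f) = 0.82640393.

0.8264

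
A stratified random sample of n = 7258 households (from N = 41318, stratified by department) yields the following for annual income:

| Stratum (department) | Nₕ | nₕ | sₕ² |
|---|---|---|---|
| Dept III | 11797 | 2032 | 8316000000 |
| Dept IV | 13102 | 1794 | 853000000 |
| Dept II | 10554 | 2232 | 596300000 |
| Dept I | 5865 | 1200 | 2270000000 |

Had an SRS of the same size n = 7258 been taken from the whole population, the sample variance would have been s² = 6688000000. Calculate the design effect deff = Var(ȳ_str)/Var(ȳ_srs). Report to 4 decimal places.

0.4759

Var(ȳ_str) = Σ Wₕ²(1−fₕ)sₕ²/nₕ with Wₕ = Nₕ/41318:
  Dept III: (11797/41318)²·(1−2032/11797)·8316000000/2032 = 276156.98
  Dept IV: (13102/41318)²·(1−1794/13102)·853000000/1794 = 41264.008
  Dept II: (10554/41318)²·(1−2232/10554)·596300000/2232 = 13744.75
  Dept I: (5865/41318)²·(1−1200/5865)·2270000000/1200 = 30316.963
  → Var(ȳ_str) = 361482.7.
Var(ȳ_srs) = (1 − 7258/41318)·6688000000/7258 = 759599.47.
deff = 361482.7 / 759599.47 = 0.4759.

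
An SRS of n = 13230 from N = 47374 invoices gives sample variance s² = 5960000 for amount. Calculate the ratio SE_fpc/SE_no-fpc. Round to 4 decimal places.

0.8490

f = n/N = 13230/47374 = 0.27926711.
SE_no-fpc = √(s²/n) = 21.224781; SE_fpc = √((1−f)s²/n) = 18.018987.
Ratio = √(1−f) = 0.84895989.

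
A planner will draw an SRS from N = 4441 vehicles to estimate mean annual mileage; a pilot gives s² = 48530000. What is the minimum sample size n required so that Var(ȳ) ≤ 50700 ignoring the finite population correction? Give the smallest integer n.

Without fpc, n₀ = s²/D = 48530000/50700 = 957.1992.
Rounding up, n = 958.

958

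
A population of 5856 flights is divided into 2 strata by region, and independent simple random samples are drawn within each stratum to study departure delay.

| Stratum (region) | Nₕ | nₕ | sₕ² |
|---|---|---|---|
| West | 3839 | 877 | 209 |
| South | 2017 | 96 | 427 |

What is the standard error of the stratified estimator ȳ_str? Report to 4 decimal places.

Var(ȳ_str) = Σₕ Wₕ²(1 − fₕ)sₕ²/nₕ with Wₕ = Nₕ/N, N = 5856.
West: Wₕ = 0.65556694; term = 0.65556694²·(1 − 0.22844491)·209/877 = 0.079021946.
South: Wₕ = 0.34443306; term = 0.34443306²·(1 − 0.04759544)·427/96 = 0.50255983.
Sum = 0.58158178.
SE = √(0.58158178) = 0.7626.

0.7626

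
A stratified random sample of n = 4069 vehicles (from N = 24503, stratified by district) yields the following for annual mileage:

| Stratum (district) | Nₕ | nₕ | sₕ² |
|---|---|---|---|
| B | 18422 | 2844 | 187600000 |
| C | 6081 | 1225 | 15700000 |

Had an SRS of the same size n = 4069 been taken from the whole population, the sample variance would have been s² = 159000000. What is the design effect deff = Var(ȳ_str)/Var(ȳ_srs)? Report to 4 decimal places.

0.9869

Var(ȳ_str) = Σ Wₕ²(1−fₕ)sₕ²/nₕ with Wₕ = Nₕ/24503:
  B: (18422/24503)²·(1−2844/18422)·187600000/2844 = 31529.218
  C: (6081/24503)²·(1−1225/6081)·15700000/1225 = 630.3456
  → Var(ȳ_str) = 32159.564.
Var(ȳ_srs) = (1 − 4069/24503)·159000000/4069 = 32586.939.
deff = 32159.564 / 32586.939 = 0.9869.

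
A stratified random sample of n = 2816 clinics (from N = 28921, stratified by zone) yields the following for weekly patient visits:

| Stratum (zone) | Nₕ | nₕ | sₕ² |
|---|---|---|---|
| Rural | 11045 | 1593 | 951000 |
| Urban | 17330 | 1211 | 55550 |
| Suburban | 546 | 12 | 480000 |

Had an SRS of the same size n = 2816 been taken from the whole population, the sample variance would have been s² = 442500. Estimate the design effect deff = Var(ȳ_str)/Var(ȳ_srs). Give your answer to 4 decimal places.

Var(ȳ_str) = Σ Wₕ²(1−fₕ)sₕ²/nₕ with Wₕ = Nₕ/28921:
  Rural: (11045/28921)²·(1−1593/11045)·951000/1593 = 74.51223
  Urban: (17330/28921)²·(1−1211/17330)·55550/1211 = 15.31969
  Suburban: (546/28921)²·(1−12/546)·480000/12 = 13.943355
  → Var(ȳ_str) = 103.77528.
Var(ȳ_srs) = (1 − 2816/28921)·442500/2816 = 141.83748.
deff = 103.77528 / 141.83748 = 0.7316.

0.7316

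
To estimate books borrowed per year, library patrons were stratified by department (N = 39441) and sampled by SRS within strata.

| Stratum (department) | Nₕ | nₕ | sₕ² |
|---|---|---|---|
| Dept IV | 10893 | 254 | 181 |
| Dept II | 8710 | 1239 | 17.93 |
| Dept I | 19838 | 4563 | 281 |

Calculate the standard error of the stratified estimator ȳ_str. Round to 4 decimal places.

0.2563

Var(ȳ_str) = Σₕ Wₕ²(1 − fₕ)sₕ²/nₕ with Wₕ = Nₕ/N, N = 39441.
Dept IV: Wₕ = 0.27618468; term = 0.27618468²·(1 − 0.02331773)·181/254 = 0.053088119.
Dept II: Wₕ = 0.22083619; term = 0.22083619²·(1 − 0.14225029)·17.93/1239 = 6.0535487 × 10^-4.
Dept I: Wₕ = 0.50297913; term = 0.50297913²·(1 − 0.23001311)·281/4563 = 0.011996074.
Sum = 0.065689548.
SE = √(0.065689548) = 0.2563.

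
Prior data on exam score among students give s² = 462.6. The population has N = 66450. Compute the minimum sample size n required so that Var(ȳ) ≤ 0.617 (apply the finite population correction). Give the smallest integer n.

Without fpc, n₀ = s²/D = 462.6/0.617 = 749.7569.
With fpc, (1 − n/N)·s²/n ≤ D requires n ≥ n₀/(1 + n₀/N) = 749.7569/(1 + 749.7569/66450) = 741.3918.
Rounding up, n = 742.

742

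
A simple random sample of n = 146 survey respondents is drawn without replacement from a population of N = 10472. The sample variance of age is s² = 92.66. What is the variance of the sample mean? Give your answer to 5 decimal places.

Under SRS without replacement, Var(ȳ) = (1 − f)·s²/n with f = n/N = 146/10472 = 0.01394194.
Var(ȳ) = (1 − 0.01394194)·92.66/146 = 0.98605806·0.63465753 = 0.62580918.

0.62581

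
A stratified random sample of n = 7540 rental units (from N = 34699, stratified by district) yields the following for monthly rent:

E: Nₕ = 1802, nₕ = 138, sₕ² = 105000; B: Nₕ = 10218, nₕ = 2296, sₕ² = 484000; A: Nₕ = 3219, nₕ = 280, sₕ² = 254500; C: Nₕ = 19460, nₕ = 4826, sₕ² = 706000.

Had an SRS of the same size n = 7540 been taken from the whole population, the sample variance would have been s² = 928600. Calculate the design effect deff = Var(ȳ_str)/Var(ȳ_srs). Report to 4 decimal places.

0.5997

Var(ȳ_str) = Σ Wₕ²(1−fₕ)sₕ²/nₕ with Wₕ = Nₕ/34699:
  E: (1802/34699)²·(1−138/1802)·105000/138 = 1.8948917
  B: (10218/34699)²·(1−2296/10218)·484000/2296 = 14.172299
  A: (3219/34699)²·(1−280/3219)·254500/280 = 7.1419433
  C: (19460/34699)²·(1−4826/19460)·706000/4826 = 34.601056
  → Var(ȳ_str) = 57.81019.
Var(ȳ_srs) = (1 − 7540/34699)·928600/7540 = 96.394921.
deff = 57.81019 / 96.394921 = 0.5997.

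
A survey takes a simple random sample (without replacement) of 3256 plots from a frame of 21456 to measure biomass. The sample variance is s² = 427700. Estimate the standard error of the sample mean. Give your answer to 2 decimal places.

10.56

Under SRS without replacement, Var(ȳ) = (1 − f)·s²/n with f = n/N = 3256/21456 = 0.15175242.
Var(ȳ) = (1 − 0.15175242)·427700/3256 = 0.84824758·131.35749 = 111.42368.
SE(ȳ) = √(111.42368) = 10.56.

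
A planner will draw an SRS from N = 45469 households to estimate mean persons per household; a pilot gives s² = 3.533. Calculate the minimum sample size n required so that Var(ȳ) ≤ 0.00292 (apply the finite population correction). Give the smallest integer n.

1179

Without fpc, n₀ = s²/D = 3.533/0.00292 = 1209.9315.
With fpc, (1 − n/N)·s²/n ≤ D requires n ≥ n₀/(1 + n₀/N) = 1209.9315/(1 + 1209.9315/45469) = 1178.5697.
Rounding up, n = 1179.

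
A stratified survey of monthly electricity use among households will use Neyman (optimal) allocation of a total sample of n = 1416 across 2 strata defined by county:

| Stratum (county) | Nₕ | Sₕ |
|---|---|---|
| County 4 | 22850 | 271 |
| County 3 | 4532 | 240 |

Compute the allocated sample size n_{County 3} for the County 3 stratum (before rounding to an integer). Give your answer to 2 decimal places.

211.56

Neyman allocation: nₕ = n·NₕSₕ / Σⱼ NⱼSⱼ.
Σ NⱼSⱼ = 22850·271 + 4532·240 = 7.28003 × 10^6.
n_{County 3} = 1416·4532·240 / (7.28003 × 10^6) = 211.56.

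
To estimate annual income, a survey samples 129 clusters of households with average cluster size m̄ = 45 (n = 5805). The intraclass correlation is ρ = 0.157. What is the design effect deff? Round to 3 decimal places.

7.908

deff = 1 + (45 − 1)·0.157 = 1 + 6.908 = 7.908.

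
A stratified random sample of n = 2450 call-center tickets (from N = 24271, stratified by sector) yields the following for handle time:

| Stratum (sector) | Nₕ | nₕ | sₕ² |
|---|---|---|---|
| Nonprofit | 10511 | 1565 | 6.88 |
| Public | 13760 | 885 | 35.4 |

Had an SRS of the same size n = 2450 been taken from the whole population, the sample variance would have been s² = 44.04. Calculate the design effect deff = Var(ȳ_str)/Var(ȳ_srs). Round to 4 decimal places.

0.7878

Var(ȳ_str) = Σ Wₕ²(1−fₕ)sₕ²/nₕ with Wₕ = Nₕ/24271:
  Nonprofit: (10511/24271)²·(1−1565/10511)·6.88/1565 = 7.0173265 × 10^-4
  Public: (13760/24271)²·(1−885/13760)·35.4/885 = 0.012029576
  → Var(ȳ_str) = 0.012731309.
Var(ȳ_srs) = (1 − 2450/24271)·44.04/2450 = 0.016160999.
deff = 0.012731309 / 0.016160999 = 0.7878.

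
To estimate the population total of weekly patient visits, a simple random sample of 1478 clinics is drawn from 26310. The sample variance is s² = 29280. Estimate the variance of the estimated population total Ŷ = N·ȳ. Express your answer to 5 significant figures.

Var(Ŷ) = N²·Var(ȳ) = N²·(1 − n/N)·s²/n.
f = 1478/26310 = 0.05617636; Var(ȳ) = 0.94382364·29280/1478 = 18.69767.
Var(Ŷ) = 26310² · 18.69767 = 1.2942828 × 10^10.

1.2943 × 10^10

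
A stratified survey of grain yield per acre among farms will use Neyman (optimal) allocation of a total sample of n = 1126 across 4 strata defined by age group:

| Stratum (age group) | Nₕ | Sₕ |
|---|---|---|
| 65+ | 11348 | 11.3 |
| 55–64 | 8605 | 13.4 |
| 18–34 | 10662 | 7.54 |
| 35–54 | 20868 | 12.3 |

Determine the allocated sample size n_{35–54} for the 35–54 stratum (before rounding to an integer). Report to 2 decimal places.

497.79

Neyman allocation: nₕ = n·NₕSₕ / Σⱼ NⱼSⱼ.
Σ NⱼSⱼ = 11348·11.3 + 8605·13.4 + 10662·7.54 + 20868·12.3 = 580607.28.
n_{35–54} = 1126·20868·12.3 / 580607.28 = 497.79.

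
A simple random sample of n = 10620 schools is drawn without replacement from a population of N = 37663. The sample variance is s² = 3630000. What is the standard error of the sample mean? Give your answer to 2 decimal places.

15.67

Under SRS without replacement, Var(ȳ) = (1 − f)·s²/n with f = n/N = 10620/37663 = 0.28197435.
Var(ȳ) = (1 − 0.28197435)·3630000/10620 = 0.71802565·341.80791 = 245.42685.
SE(ȳ) = √(245.42685) = 15.67.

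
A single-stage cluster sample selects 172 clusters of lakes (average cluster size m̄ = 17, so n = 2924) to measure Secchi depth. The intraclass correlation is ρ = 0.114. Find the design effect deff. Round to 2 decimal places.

2.82

deff = 1 + (17 − 1)·0.114 = 1 + 1.824 = 2.824.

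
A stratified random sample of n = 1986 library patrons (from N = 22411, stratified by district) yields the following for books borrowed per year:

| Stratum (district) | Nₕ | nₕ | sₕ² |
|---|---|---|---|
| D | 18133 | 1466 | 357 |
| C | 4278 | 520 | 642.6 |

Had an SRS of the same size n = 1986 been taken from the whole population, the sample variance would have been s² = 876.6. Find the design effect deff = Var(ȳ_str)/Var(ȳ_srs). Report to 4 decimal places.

Var(ȳ_str) = Σ Wₕ²(1−fₕ)sₕ²/nₕ with Wₕ = Nₕ/22411:
  D: (18133/22411)²·(1−1466/18133)·357/1466 = 0.14653416
  C: (4278/22411)²·(1−520/4278)·642.6/520 = 0.039556009
  → Var(ȳ_str) = 0.18609017.
Var(ȳ_srs) = (1 − 1986/22411)·876.6/1986 = 0.40227501.
deff = 0.18609017 / 0.40227501 = 0.4626.

0.4626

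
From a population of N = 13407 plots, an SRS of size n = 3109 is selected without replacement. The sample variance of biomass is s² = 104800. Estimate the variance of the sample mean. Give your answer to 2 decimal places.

Under SRS without replacement, Var(ȳ) = (1 − f)·s²/n with f = n/N = 3109/13407 = 0.23189379.
Var(ȳ) = (1 − 0.23189379)·104800/3109 = 0.76810621·33.708588 = 25.891776.

25.89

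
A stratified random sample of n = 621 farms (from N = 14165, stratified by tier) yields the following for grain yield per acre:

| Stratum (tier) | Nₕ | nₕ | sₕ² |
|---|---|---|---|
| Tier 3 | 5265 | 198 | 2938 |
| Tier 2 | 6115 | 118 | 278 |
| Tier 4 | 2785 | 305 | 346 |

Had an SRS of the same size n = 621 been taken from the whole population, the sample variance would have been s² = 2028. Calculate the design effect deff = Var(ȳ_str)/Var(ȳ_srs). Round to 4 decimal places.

0.7822

Var(ȳ_str) = Σ Wₕ²(1−fₕ)sₕ²/nₕ with Wₕ = Nₕ/14165:
  Tier 3: (5265/14165)²·(1−198/5265)·2938/198 = 1.9728893
  Tier 2: (6115/14165)²·(1−118/6115)·278/118 = 0.43058623
  Tier 4: (2785/14165)²·(1−305/2785)·346/305 = 0.039049905
  → Var(ȳ_str) = 2.4425254.
Var(ȳ_srs) = (1 − 621/14165)·2028/621 = 3.1225307.
deff = 2.4425254 / 3.1225307 = 0.7822.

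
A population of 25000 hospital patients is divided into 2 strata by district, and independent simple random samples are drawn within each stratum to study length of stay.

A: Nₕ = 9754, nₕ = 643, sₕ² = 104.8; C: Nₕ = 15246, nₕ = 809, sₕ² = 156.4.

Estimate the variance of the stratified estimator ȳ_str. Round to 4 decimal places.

0.0913

Var(ȳ_str) = Σₕ Wₕ²(1 − fₕ)sₕ²/nₕ with Wₕ = Nₕ/N, N = 25000.
A: Wₕ = 0.39016000; term = 0.39016000²·(1 − 0.06592167)·104.8/643 = 0.023174965.
C: Wₕ = 0.60984000; term = 0.60984000²·(1 − 0.05306310)·156.4/809 = 0.068083376.
Sum = 0.091258341.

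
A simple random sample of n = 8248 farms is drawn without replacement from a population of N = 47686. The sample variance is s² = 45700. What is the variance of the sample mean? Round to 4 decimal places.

Under SRS without replacement, Var(ȳ) = (1 − f)·s²/n with f = n/N = 8248/47686 = 0.17296481.
Var(ȳ) = (1 − 0.17296481)·45700/8248 = 0.82703519·5.5407371 = 4.5823846.

4.5824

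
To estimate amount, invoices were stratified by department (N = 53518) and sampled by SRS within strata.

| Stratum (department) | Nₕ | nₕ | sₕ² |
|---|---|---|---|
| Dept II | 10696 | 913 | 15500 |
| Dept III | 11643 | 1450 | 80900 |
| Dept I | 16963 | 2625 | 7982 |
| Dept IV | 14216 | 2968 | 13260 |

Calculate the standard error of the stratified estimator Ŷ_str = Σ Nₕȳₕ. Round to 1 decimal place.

Var(Ŷ_str) = Σₕ Nₕ²(1 − fₕ)sₕ²/nₕ.
Dept II: 10696²·(1 − 913/10696)·15500/913 = 1.7764556 × 10^9.
Dept III: 11643²·(1 − 1450/11643)·80900/1450 = 6.6213637 × 10^9.
Dept I: 16963²·(1 − 2625/16963)·7982/2625 = 7.3956041 × 10^8.
Dept IV: 14216²·(1 − 2968/14216)·13260/2968 = 7.1438504 × 10^8.
Sum = 9.8517648 × 10^9.
SE = √(9.8517648 × 10^9) = 99256.1.

99256.1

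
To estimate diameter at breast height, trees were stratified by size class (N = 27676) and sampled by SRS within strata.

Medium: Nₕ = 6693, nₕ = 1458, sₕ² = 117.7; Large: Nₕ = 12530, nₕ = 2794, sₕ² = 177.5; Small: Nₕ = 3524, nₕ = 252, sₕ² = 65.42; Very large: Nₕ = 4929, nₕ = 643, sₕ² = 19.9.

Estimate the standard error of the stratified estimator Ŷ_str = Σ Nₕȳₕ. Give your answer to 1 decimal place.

3771.7

Var(Ŷ_str) = Σₕ Nₕ²(1 − fₕ)sₕ²/nₕ.
Medium: 6693²·(1 − 1458/6693)·117.7/1458 = 2.8285017 × 10^6.
Large: 12530²·(1 − 2794/12530)·177.5/2794 = 7.7500337 × 10^6.
Small: 3524²·(1 − 252/3524)·65.42/252 = 2.9933617 × 10^6.
Very large: 4929²·(1 − 643/4929)·19.9/643 = 653812.3.
Sum = 1.4225709 × 10^7.
SE = √(1.4225709 × 10^7) = 3771.7.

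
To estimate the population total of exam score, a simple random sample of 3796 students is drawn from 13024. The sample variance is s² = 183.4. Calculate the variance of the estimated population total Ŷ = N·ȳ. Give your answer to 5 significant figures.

5.8066 × 10^6

Var(Ŷ) = N²·Var(ȳ) = N²·(1 − n/N)·s²/n.
f = 3796/13024 = 0.29146192; Var(ȳ) = 0.70853808·183.4/3796 = 0.034232319.
Var(Ŷ) = 13024² · 0.034232319 = 5.8066426 × 10^6.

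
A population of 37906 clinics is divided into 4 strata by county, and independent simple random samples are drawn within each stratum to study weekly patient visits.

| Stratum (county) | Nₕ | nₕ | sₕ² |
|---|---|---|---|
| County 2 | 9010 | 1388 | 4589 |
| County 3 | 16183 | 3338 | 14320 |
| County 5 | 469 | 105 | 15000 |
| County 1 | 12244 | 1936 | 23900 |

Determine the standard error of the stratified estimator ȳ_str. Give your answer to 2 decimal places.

1.37

Var(ȳ_str) = Σₕ Wₕ²(1 − fₕ)sₕ²/nₕ with Wₕ = Nₕ/N, N = 37906.
County 2: Wₕ = 0.23769324; term = 0.23769324²·(1 − 0.15405105)·4589/1388 = 0.15801795.
County 3: Wₕ = 0.42692450; term = 0.42692450²·(1 − 0.20626583)·14320/3338 = 0.62063164.
County 5: Wₕ = 0.01237271; term = 0.01237271²·(1 − 0.22388060)·15000/105 = 0.016973065.
County 1: Wₕ = 0.32300955; term = 0.32300955²·(1 − 0.15811826)·23900/1936 = 1.0843622.
Sum = 1.8799849.
SE = √(1.8799849) = 1.37.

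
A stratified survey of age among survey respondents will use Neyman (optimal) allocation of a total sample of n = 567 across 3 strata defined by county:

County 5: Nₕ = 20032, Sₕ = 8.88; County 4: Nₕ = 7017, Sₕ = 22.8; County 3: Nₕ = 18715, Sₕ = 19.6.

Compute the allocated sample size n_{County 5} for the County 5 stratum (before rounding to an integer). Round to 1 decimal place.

Neyman allocation: nₕ = n·NₕSₕ / Σⱼ NⱼSⱼ.
Σ NⱼSⱼ = 20032·8.88 + 7017·22.8 + 18715·19.6 = 704685.76.
n_{County 5} = 567·20032·8.88 / 704685.76 = 143.1.

143.1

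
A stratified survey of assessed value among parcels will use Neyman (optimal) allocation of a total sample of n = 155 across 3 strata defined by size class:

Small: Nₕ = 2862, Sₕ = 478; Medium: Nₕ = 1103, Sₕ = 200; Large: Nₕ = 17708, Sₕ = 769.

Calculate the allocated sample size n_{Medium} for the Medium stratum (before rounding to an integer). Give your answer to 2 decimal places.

Neyman allocation: nₕ = n·NₕSₕ / Σⱼ NⱼSⱼ.
Σ NⱼSⱼ = 2862·478 + 1103·200 + 17708·769 = 1.5206088 × 10^7.
n_{Medium} = 155·1103·200 / (1.5206088 × 10^7) = 2.25.

2.25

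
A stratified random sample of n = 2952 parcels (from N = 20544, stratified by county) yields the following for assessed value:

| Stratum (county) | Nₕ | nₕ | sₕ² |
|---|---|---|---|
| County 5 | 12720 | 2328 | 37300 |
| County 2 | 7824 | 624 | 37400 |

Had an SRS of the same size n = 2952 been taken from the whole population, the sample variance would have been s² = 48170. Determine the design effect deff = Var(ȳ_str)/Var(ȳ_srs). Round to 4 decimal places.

0.9316

Var(ȳ_str) = Σ Wₕ²(1−fₕ)sₕ²/nₕ with Wₕ = Nₕ/20544:
  County 5: (12720/20544)²·(1−2328/12720)·37300/2328 = 5.0181321
  County 2: (7824/20544)²·(1−624/7824)·37400/624 = 7.9997854
  → Var(ȳ_str) = 13.017918.
Var(ȳ_srs) = (1 − 2952/20544)·48170/2952 = 13.973027.
deff = 13.017918 / 13.973027 = 0.9316.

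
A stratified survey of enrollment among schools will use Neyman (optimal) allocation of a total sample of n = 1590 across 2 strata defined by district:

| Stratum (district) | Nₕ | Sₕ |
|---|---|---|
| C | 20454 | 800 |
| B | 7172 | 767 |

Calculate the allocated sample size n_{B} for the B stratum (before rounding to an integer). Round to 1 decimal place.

Neyman allocation: nₕ = n·NₕSₕ / Σⱼ NⱼSⱼ.
Σ NⱼSⱼ = 20454·800 + 7172·767 = 2.1864124 × 10^7.
n_{B} = 1590·7172·767 / (2.1864124 × 10^7) = 400.0.

400.0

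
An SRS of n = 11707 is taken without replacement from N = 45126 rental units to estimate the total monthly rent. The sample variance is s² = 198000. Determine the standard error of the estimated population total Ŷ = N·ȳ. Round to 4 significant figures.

159700

Var(Ŷ) = N²·Var(ȳ) = N²·(1 − n/N)·s²/n.
f = 11707/45126 = 0.25942915; Var(ȳ) = 0.74057085·198000/11707 = 12.525244.
Var(Ŷ) = 45126² · 12.525244 = 2.5505854 × 10^10.
SE(Ŷ) = √(2.5505854 × 10^10) = 159700.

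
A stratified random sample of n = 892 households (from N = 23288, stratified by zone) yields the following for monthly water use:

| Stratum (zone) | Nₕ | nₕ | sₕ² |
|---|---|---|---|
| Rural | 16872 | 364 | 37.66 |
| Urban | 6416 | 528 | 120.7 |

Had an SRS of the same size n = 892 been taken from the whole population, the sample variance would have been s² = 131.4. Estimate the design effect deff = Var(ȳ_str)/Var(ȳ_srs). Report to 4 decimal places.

0.4875

Var(ȳ_str) = Σ Wₕ²(1−fₕ)sₕ²/nₕ with Wₕ = Nₕ/23288:
  Rural: (16872/23288)²·(1−364/16872)·37.66/364 = 0.053134375
  Urban: (6416/23288)²·(1−528/6416)·120.7/528 = 0.015923595
  → Var(ȳ_str) = 0.06905797.
Var(ȳ_srs) = (1 − 892/23288)·131.4/892 = 0.14166703.
deff = 0.06905797 / 0.14166703 = 0.4875.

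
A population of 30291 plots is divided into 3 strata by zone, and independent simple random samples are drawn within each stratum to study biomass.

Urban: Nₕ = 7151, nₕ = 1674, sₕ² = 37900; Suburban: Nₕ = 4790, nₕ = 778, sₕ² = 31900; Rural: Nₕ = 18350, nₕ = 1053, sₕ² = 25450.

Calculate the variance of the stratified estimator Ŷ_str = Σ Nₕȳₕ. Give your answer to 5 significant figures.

9.3460 × 10^9

Var(Ŷ_str) = Σₕ Nₕ²(1 − fₕ)sₕ²/nₕ.
Urban: 7151²·(1 − 1674/7151)·37900/1674 = 8.8673383 × 10^8.
Suburban: 4790²·(1 − 778/4790)·31900/778 = 7.8796608 × 10^8.
Rural: 18350²·(1 − 1053/18350)·25450/1053 = 7.6712524 × 10^9.
Sum = 9.3459523 × 10^9.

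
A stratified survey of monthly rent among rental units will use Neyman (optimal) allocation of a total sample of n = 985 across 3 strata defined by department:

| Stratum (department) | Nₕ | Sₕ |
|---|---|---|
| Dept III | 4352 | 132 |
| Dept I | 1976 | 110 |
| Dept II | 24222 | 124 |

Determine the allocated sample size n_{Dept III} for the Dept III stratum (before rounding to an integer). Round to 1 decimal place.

Neyman allocation: nₕ = n·NₕSₕ / Σⱼ NⱼSⱼ.
Σ NⱼSⱼ = 4352·132 + 1976·110 + 24222·124 = 3.795352 × 10^6.
n_{Dept III} = 985·4352·132 / (3.795352 × 10^6) = 149.1.

149.1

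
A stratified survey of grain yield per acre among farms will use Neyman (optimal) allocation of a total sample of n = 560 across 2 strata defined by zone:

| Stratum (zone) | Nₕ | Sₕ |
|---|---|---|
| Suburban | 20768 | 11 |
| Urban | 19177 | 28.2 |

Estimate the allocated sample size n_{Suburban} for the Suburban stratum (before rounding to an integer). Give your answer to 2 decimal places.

166.31

Neyman allocation: nₕ = n·NₕSₕ / Σⱼ NⱼSⱼ.
Σ NⱼSⱼ = 20768·11 + 19177·28.2 = 769239.4.
n_{Suburban} = 560·20768·11 / 769239.4 = 166.31.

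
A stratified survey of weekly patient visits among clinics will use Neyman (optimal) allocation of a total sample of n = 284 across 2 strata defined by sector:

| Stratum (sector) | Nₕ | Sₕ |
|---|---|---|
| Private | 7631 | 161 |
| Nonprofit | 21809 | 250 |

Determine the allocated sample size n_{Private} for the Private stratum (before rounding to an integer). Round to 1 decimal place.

Neyman allocation: nₕ = n·NₕSₕ / Σⱼ NⱼSⱼ.
Σ NⱼSⱼ = 7631·161 + 21809·250 = 6.680841 × 10^6.
n_{Private} = 284·7631·161 / (6.680841 × 10^6) = 52.2.

52.2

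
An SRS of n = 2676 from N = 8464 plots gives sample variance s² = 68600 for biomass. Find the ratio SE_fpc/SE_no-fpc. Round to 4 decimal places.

f = n/N = 2676/8464 = 0.31616257.
SE_no-fpc = √(s²/n) = 5.0631291; SE_fpc = √((1−f)s²/n) = 4.1869275.
Ratio = √(1−f) = 0.82694463.

0.8269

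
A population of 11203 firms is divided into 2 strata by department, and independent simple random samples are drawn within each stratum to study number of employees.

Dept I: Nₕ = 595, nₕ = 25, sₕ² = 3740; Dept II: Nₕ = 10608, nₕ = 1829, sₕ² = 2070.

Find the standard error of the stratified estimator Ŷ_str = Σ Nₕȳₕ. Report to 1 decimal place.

Var(Ŷ_str) = Σₕ Nₕ²(1 − fₕ)sₕ²/nₕ.
Dept I: 595²·(1 − 25/595)·3740/25 = 5.073684 × 10^7.
Dept II: 10608²·(1 − 1829/10608)·2070/1829 = 1.0539869 × 10^8.
Sum = 1.5613553 × 10^8.
SE = √(1.5613553 × 10^8) = 12495.4.

12495.4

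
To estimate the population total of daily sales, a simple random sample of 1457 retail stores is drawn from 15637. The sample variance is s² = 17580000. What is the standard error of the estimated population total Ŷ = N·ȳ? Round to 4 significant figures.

Var(Ŷ) = N²·Var(ȳ) = N²·(1 − n/N)·s²/n.
f = 1457/15637 = 0.09317644; Var(ȳ) = 0.90682356·17580000/1457 = 10941.632.
Var(Ŷ) = 15637² · 10941.632 = 2.6754016 × 10^12.
SE(Ŷ) = √(2.6754016 × 10^12) = 1.636 × 10^6.

1.636 × 10^6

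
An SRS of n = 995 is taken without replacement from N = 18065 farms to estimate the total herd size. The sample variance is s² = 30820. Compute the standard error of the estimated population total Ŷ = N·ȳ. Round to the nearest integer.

97733

Var(Ŷ) = N²·Var(ȳ) = N²·(1 − n/N)·s²/n.
f = 995/18065 = 0.05507888; Var(ȳ) = 0.94492112·30820/995 = 29.268813.
Var(Ŷ) = 18065² · 29.268813 = 9.5517081 × 10^9.
SE(Ŷ) = √(9.5517081 × 10^9) = 97733.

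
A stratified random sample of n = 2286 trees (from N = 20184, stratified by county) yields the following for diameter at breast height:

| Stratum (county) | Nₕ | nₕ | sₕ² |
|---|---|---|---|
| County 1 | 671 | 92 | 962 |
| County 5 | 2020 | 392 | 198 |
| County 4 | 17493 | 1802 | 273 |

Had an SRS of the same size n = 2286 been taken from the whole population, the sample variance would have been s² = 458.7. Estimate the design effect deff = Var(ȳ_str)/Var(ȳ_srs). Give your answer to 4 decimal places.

Var(ȳ_str) = Σ Wₕ²(1−fₕ)sₕ²/nₕ with Wₕ = Nₕ/20184:
  County 1: (671/20184)²·(1−92/671)·962/92 = 0.0099718068
  County 5: (2020/20184)²·(1−392/2020)·198/392 = 0.0040772789
  County 4: (17493/20184)²·(1−1802/17493)·273/1802 = 0.10207239
  → Var(ȳ_str) = 0.11612148.
Var(ȳ_srs) = (1 − 2286/20184)·458.7/2286 = 0.17793025.
deff = 0.11612148 / 0.17793025 = 0.6526.

0.6526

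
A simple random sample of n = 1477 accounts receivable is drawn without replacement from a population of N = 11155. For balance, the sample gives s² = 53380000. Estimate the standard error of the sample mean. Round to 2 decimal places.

Under SRS without replacement, Var(ȳ) = (1 − f)·s²/n with f = n/N = 1477/11155 = 0.13240699.
Var(ȳ) = (1 − 0.13240699)·53380000/1477 = 0.86759301·36140.826 = 31355.528.
SE(ȳ) = √(31355.528) = 177.07.

177.07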